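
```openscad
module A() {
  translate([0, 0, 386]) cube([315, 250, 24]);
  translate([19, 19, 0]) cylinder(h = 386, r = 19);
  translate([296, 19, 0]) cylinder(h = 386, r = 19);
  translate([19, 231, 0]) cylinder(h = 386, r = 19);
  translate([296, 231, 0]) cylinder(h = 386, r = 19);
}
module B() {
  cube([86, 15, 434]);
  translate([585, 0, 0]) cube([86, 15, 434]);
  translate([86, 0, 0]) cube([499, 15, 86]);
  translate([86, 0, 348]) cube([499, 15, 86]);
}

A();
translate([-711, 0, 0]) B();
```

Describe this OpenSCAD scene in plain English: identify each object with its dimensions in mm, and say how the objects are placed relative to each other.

A is a four-legged stool. The seat is a 315×250×24 mm slab whose top surface is at z = 410 mm; four round legs, each 38 mm in diameter, run from the floor (z = 0) to the underside of the seat, each leg's axis is inset half a diameter from the nearest pair of seat edges (so the leg's bounding box is flush with the corner).

B is a picture frame with a 499×262 mm rectangular opening (x by z) and a uniform 86 mm border on every side. Frame depth is 15 mm along y. It is built from two vertical stiles running the full outside height and two horizontal rails spanning the gap between the stiles.

The picture frame is on the floor beside the stool on its −x side.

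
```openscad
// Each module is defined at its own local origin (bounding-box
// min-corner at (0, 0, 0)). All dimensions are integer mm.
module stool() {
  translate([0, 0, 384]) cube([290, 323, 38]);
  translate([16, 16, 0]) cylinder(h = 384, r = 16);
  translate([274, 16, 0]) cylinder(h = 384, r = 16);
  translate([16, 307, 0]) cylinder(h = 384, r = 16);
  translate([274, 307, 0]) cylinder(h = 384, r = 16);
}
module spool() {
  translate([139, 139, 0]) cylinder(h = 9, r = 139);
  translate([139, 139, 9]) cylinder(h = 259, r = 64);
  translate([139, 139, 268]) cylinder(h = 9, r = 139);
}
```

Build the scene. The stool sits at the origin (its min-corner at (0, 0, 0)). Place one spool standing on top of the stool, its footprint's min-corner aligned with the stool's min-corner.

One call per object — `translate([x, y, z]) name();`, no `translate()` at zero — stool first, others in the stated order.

stool();
translate([0, 0, 422]) spool();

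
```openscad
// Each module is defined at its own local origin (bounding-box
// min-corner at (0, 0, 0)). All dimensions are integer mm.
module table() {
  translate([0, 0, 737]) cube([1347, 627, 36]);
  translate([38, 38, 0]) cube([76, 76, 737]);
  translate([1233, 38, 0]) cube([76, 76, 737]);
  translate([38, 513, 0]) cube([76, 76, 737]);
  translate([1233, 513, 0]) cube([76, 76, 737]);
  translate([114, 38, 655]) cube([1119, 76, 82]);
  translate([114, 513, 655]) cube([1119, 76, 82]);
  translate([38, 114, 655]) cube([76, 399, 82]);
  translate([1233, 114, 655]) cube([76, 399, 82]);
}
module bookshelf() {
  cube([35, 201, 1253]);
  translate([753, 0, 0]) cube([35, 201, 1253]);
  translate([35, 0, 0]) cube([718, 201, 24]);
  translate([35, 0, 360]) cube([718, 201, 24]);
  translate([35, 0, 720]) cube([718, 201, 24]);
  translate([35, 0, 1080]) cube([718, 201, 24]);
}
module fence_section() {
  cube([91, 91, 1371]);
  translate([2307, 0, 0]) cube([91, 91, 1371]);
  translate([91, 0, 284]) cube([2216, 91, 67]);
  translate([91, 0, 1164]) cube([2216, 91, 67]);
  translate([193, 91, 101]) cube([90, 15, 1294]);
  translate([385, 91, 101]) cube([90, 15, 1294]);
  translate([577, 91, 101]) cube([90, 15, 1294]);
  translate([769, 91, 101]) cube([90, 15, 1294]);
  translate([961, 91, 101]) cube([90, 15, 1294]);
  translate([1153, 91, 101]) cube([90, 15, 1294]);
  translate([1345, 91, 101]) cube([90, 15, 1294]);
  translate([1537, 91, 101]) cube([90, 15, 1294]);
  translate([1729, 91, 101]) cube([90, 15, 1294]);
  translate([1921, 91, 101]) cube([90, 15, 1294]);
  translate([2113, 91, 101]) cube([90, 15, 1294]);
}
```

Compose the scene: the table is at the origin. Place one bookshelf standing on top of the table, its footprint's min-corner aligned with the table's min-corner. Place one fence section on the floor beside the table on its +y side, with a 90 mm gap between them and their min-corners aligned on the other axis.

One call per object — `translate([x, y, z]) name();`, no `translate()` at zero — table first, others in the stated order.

table();
translate([0, 0, 773]) bookshelf();
translate([0, 717, 0]) fence_section();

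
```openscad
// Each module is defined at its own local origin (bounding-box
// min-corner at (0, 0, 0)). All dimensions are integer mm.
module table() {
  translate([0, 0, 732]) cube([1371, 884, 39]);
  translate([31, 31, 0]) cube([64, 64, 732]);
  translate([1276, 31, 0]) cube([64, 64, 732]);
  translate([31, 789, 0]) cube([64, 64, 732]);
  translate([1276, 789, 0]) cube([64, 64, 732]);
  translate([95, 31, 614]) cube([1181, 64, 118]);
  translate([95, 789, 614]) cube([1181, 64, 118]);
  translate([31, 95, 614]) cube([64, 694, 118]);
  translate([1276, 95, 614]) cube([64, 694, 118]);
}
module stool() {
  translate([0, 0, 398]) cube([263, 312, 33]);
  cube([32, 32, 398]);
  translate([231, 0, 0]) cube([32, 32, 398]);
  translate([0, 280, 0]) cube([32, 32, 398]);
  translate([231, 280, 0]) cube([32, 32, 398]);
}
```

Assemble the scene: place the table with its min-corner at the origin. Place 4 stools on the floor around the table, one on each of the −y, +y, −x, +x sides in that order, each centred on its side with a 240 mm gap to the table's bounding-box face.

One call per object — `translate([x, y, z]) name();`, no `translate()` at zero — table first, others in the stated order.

table();
translate([554, -552, 0]) stool();
translate([554, 1124, 0]) stool();
translate([-503, 286, 0]) stool();
translate([1611, 286, 0]) stool();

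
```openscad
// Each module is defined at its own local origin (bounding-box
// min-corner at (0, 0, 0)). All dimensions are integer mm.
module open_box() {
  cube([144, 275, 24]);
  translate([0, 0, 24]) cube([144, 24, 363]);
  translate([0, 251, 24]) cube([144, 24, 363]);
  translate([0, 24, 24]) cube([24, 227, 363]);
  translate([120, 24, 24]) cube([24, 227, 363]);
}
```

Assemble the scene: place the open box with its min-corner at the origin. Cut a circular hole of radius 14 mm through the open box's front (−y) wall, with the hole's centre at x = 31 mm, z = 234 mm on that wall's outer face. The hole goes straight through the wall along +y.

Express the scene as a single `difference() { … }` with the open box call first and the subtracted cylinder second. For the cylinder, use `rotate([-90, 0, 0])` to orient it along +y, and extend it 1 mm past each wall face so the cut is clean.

difference() {
  open_box();
  translate([31, -1, 234]) rotate([-90, 0, 0]) cylinder(h = 26, r = 14);
}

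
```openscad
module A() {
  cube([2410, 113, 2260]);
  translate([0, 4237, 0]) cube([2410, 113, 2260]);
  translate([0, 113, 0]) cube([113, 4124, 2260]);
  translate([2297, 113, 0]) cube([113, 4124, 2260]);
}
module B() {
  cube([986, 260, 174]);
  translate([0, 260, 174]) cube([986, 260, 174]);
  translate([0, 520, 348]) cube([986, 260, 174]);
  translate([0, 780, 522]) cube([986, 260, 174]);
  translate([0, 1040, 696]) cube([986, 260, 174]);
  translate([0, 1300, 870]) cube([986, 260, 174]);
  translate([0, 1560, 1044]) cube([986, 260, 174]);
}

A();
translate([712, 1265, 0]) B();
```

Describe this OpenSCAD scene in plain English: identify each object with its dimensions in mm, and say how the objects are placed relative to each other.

A is the wall frame of a small rectangular building: four walls, each 2260 mm tall and 113 mm thick, enclosing a footprint 2410 mm (x) by 4350 mm (y) outside-to-outside, with no floor or roof. The front and back walls (the −y and +y sides) span the full width; the two side walls fit between them.

B is a run of 7 identical solid stair steps. Each tread is 986×260 mm and each step block is 174 mm high. Step 1 rests on the floor; step k is offset from step 1 by (k−1)×260 mm in y and (k−1)×174 mm in z.

The staircase sits inside the house frame, centred.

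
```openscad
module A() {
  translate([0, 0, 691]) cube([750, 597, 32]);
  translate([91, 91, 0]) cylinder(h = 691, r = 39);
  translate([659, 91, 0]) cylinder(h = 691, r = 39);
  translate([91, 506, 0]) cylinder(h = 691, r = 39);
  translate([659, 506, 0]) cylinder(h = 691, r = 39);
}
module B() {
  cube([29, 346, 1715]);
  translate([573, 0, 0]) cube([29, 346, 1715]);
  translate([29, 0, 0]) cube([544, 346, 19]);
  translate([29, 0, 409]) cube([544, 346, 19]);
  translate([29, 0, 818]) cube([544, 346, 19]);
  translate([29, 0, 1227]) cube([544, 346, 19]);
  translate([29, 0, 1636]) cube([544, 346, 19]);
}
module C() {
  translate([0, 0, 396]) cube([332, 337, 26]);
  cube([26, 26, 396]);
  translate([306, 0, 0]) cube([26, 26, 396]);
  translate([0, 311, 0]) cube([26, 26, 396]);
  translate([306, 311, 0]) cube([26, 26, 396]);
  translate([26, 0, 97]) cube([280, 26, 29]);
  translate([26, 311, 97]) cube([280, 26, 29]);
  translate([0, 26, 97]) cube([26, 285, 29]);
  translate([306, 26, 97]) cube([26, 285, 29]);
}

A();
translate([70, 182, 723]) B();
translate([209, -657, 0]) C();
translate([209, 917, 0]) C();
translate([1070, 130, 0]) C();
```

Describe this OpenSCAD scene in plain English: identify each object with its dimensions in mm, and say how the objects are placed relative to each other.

A is a rectangular dining table. The top is 750×597×32 mm with its upper surface at z = 723 mm. It stands on four round legs of 78 mm diameter, each leg's bounding box inset 52 mm from the nearest pair of top edges, running from the floor to the underside of the top.

B is an open bookshelf. Two side panels, each 29 mm thick, 346 mm deep and 1715 mm tall, stand 602 mm apart (outside-to-outside). Between them sit 5 shelves, each 19 mm thick and 346 mm deep, spanning the full gap between the sides. The bottom shelf rests on the floor (its underside at z = 0) and the clear gap between one shelf's top and the next shelf's underside is 390 mm.

C is a four-legged stool. The seat is 332×337 mm, 26 mm thick, top at z = 422 mm. It stands on four square legs, each 26×26 mm in cross-section, from z = 0 to the seat underside, each flush with a corner of the seat. Four stretchers, 26 mm wide and 29 mm tall, connect adjacent legs with their undersides at z = 97 mm, each running between the inner faces of the legs it joins and aligned with the legs' outer faces on the other axis.

The bookshelf is on top of the table. Three stools sit around the table at the −y, +y, +x sides.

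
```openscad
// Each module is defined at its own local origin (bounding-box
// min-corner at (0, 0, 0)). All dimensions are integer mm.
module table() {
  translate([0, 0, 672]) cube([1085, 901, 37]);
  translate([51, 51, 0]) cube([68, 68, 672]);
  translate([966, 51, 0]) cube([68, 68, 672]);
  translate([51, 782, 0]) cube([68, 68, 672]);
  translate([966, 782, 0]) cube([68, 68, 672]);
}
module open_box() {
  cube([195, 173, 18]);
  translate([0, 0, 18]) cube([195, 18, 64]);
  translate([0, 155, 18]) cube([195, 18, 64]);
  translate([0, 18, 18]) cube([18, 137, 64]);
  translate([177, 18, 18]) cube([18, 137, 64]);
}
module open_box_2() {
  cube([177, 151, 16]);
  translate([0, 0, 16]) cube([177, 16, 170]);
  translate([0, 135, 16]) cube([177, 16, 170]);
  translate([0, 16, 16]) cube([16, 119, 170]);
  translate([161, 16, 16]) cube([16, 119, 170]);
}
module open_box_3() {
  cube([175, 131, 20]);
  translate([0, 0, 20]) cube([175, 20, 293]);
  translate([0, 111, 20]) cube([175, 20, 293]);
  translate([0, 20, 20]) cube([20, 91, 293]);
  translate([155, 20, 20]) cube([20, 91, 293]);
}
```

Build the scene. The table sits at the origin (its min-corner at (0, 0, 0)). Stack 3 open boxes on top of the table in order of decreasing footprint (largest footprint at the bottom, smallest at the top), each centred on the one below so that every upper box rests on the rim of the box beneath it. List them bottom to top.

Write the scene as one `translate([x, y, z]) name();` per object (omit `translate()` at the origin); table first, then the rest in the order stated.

table();
translate([445, 364, 709]) open_box();
translate([454, 375, 791]) open_box_2();
translate([455, 385, 977]) open_box_3();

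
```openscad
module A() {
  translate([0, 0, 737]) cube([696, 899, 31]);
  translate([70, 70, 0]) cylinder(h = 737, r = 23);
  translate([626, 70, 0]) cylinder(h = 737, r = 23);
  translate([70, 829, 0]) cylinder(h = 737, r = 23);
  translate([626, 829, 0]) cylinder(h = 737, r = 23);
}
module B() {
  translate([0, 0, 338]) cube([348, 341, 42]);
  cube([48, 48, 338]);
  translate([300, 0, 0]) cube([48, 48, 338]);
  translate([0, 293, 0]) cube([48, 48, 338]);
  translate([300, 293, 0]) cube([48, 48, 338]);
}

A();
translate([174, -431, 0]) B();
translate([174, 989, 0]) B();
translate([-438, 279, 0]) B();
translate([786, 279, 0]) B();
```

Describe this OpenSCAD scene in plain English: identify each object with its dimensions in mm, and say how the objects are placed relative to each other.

A is a table with a 696×899 mm rectangular top, 31 mm thick, top surface at z = 768 mm, supported by four round legs of 46 mm diameter, each leg's bounding box inset 47 mm from the nearest pair of top edges, running from the floor.

B is a simple wooden stool: a rectangular seat 348 mm (x) by 341 mm (y), 42 mm thick, top face at z = 380 mm, on four square legs, each 48×48 mm in cross-section. The legs rest on z = 0, each flush with a corner of the seat.

Four stools sit around the table at the −y, +y, −x, +x sides.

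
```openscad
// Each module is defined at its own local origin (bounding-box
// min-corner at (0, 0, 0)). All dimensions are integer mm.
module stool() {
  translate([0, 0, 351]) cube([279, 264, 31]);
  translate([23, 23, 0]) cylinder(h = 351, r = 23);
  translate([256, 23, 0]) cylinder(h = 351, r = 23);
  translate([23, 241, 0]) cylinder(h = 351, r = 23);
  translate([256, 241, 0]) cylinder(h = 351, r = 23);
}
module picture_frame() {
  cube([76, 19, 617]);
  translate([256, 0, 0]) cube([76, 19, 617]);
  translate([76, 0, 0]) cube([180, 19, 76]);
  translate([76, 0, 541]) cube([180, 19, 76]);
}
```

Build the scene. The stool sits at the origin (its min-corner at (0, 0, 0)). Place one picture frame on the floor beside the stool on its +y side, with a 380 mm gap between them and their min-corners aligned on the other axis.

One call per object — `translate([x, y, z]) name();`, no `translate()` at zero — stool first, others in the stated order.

stool();
translate([0, 644, 0]) picture_frame();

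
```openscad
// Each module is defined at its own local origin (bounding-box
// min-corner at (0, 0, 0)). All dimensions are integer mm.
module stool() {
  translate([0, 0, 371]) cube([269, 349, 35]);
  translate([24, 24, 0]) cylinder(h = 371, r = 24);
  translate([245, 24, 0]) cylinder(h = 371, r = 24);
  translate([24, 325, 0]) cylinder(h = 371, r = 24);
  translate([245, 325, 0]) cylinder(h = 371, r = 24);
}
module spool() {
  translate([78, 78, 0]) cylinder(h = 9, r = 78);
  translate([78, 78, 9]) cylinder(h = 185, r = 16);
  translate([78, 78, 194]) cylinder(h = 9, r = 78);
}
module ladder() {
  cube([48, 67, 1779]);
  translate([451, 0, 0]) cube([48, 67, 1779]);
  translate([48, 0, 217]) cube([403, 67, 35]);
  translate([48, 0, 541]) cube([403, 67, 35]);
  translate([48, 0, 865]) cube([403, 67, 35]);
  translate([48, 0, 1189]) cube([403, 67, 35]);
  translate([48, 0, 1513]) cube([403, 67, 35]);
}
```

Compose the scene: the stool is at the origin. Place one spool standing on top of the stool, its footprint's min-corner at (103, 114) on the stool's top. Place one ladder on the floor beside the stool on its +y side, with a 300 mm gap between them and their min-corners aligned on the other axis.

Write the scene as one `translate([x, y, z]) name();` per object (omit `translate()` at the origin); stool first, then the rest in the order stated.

stool();
translate([103, 114, 406]) spool();
translate([0, 649, 0]) ladder();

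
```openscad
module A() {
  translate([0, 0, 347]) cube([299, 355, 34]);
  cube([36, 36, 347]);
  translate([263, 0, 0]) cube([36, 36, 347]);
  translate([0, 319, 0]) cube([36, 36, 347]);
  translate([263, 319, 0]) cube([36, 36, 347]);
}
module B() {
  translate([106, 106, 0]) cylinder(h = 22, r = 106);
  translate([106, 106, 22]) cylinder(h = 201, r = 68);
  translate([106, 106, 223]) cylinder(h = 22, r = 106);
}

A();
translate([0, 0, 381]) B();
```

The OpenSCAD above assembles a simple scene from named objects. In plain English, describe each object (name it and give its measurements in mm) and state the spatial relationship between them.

A is a four-legged stool. The seat is a 299×355×34 mm slab whose top surface is at z = 381 mm; four square legs, each 36×36 mm in cross-section, run from the floor (z = 0) to the underside of the seat, each flush with a corner of the seat.

B is a spool: two coaxial disc flanges of radius 106 mm and thickness 22 mm, joined by a core cylinder of radius 68 mm and height 201 mm. The lower flange rests on z = 0 and the three cylinders share a vertical axis.

The spool is on top of the stool.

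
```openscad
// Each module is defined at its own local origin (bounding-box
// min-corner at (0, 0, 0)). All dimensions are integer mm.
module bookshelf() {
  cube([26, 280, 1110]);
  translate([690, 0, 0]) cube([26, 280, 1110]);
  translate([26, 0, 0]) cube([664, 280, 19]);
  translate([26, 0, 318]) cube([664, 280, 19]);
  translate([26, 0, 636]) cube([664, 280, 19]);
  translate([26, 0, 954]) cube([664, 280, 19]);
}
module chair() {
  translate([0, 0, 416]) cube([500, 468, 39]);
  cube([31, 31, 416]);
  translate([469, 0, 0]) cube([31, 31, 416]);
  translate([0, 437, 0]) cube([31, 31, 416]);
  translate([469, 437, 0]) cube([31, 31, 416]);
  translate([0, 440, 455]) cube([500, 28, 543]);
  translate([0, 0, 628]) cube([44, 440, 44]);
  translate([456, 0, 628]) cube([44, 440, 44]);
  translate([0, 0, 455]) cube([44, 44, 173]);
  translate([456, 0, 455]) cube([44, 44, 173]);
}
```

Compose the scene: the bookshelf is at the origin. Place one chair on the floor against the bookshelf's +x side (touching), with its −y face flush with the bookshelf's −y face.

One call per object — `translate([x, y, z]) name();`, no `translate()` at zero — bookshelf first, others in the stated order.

bookshelf();
translate([716, 0, 0]) chair();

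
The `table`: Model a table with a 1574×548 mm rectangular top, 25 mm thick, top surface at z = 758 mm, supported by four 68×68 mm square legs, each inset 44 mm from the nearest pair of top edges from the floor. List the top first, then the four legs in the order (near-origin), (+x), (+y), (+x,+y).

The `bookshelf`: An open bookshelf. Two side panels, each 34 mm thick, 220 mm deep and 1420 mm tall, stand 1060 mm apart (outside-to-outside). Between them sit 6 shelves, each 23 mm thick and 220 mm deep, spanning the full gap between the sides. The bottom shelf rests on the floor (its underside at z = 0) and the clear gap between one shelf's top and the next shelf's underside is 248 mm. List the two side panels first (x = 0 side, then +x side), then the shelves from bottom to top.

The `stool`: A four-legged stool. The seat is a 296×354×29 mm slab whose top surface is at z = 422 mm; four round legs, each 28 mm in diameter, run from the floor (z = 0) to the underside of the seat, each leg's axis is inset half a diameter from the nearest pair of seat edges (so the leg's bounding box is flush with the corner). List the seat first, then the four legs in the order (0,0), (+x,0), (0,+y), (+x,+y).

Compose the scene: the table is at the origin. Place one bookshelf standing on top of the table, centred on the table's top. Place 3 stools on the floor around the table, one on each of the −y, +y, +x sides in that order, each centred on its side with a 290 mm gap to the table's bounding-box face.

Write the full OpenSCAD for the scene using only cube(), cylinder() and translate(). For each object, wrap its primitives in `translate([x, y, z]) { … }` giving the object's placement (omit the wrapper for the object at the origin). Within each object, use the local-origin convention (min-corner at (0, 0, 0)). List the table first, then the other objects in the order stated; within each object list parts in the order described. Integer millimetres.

translate([0, 0, 733]) cube([1574, 548, 25]);
translate([44, 44, 0]) cube([68, 68, 733]);
translate([1462, 44, 0]) cube([68, 68, 733]);
translate([44, 436, 0]) cube([68, 68, 733]);
translate([1462, 436, 0]) cube([68, 68, 733]);
translate([257, 164, 758]) {
  cube([34, 220, 1420]);
  translate([1026, 0, 0]) cube([34, 220, 1420]);
  translate([34, 0, 0]) cube([992, 220, 23]);
  translate([34, 0, 271]) cube([992, 220, 23]);
  translate([34, 0, 542]) cube([992, 220, 23]);
  translate([34, 0, 813]) cube([992, 220, 23]);
  translate([34, 0, 1084]) cube([992, 220, 23]);
  translate([34, 0, 1355]) cube([992, 220, 23]);
}
translate([639, -644, 0]) {
  translate([0, 0, 393]) cube([296, 354, 29]);
  translate([14, 14, 0]) cylinder(h = 393, r = 14);
  translate([282, 14, 0]) cylinder(h = 393, r = 14);
  translate([14, 340, 0]) cylinder(h = 393, r = 14);
  translate([282, 340, 0]) cylinder(h = 393, r = 14);
}
translate([639, 838, 0]) {
  translate([0, 0, 393]) cube([296, 354, 29]);
  translate([14, 14, 0]) cylinder(h = 393, r = 14);
  translate([282, 14, 0]) cylinder(h = 393, r = 14);
  translate([14, 340, 0]) cylinder(h = 393, r = 14);
  translate([282, 340, 0]) cylinder(h = 393, r = 14);
}
translate([1864, 97, 0]) {
  translate([0, 0, 393]) cube([296, 354, 29]);
  translate([14, 14, 0]) cylinder(h = 393, r = 14);
  translate([282, 14, 0]) cylinder(h = 393, r = 14);
  translate([14, 340, 0]) cylinder(h = 393, r = 14);
  translate([282, 340, 0]) cylinder(h = 393, r = 14);
}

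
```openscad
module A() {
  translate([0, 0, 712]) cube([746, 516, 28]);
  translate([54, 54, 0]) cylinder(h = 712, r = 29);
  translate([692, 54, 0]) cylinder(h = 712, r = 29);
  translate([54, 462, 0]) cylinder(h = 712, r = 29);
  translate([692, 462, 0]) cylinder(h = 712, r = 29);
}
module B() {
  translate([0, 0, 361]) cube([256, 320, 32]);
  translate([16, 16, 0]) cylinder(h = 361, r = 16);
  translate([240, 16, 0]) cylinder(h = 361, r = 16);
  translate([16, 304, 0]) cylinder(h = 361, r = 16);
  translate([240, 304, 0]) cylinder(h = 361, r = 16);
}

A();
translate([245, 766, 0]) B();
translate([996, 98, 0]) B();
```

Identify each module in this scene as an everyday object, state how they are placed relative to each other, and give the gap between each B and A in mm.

Each stool's nearest face is 250 mm from the table's bounding box.

A is a table. B is a stool. Two stools sit around the table at the +y, +x sides. The gap between each stool and the table is 250 mm.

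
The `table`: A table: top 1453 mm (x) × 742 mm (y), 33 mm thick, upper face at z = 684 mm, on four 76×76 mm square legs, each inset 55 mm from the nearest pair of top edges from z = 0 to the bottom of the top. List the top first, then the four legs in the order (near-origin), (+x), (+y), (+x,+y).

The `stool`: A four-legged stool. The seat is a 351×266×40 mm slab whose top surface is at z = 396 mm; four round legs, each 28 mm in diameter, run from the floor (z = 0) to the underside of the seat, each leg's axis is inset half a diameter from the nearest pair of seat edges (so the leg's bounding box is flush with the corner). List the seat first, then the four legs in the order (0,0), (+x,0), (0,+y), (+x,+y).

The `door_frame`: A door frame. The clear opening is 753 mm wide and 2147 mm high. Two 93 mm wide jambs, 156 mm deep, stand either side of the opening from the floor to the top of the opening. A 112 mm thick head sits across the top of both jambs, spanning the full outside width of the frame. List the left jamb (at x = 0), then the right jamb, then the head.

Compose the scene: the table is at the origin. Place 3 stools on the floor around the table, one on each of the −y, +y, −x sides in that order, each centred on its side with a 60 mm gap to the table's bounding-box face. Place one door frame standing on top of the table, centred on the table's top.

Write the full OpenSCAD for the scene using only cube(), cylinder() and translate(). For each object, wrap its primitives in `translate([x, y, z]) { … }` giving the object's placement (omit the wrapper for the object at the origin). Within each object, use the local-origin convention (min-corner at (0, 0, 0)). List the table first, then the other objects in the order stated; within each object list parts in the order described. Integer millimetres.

translate([0, 0, 651]) cube([1453, 742, 33]);
translate([55, 55, 0]) cube([76, 76, 651]);
translate([1322, 55, 0]) cube([76, 76, 651]);
translate([55, 611, 0]) cube([76, 76, 651]);
translate([1322, 611, 0]) cube([76, 76, 651]);
translate([551, -326, 0]) {
  translate([0, 0, 356]) cube([351, 266, 40]);
  translate([14, 14, 0]) cylinder(h = 356, r = 14);
  translate([337, 14, 0]) cylinder(h = 356, r = 14);
  translate([14, 252, 0]) cylinder(h = 356, r = 14);
  translate([337, 252, 0]) cylinder(h = 356, r = 14);
}
translate([551, 802, 0]) {
  translate([0, 0, 356]) cube([351, 266, 40]);
  translate([14, 14, 0]) cylinder(h = 356, r = 14);
  translate([337, 14, 0]) cylinder(h = 356, r = 14);
  translate([14, 252, 0]) cylinder(h = 356, r = 14);
  translate([337, 252, 0]) cylinder(h = 356, r = 14);
}
translate([-411, 238, 0]) {
  translate([0, 0, 356]) cube([351, 266, 40]);
  translate([14, 14, 0]) cylinder(h = 356, r = 14);
  translate([337, 14, 0]) cylinder(h = 356, r = 14);
  translate([14, 252, 0]) cylinder(h = 356, r = 14);
  translate([337, 252, 0]) cylinder(h = 356, r = 14);
}
translate([257, 293, 684]) {
  cube([93, 156, 2147]);
  translate([846, 0, 0]) cube([93, 156, 2147]);
  translate([0, 0, 2147]) cube([939, 156, 112]);
}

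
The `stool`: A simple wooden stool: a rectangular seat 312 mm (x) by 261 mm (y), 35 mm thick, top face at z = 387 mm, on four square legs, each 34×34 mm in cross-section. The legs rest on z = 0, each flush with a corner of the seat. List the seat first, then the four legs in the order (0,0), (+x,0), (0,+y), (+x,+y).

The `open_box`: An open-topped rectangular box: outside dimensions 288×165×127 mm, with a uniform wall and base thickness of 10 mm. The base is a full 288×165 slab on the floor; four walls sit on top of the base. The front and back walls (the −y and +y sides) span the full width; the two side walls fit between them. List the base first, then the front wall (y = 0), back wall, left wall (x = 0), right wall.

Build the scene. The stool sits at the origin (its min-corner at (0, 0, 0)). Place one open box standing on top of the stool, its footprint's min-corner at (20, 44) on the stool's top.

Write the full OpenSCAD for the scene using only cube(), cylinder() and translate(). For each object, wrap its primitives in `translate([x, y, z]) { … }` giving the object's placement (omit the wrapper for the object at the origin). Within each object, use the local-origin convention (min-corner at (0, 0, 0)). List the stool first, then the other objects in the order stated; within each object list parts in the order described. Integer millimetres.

translate([0, 0, 352]) cube([312, 261, 35]);
cube([34, 34, 352]);
translate([278, 0, 0]) cube([34, 34, 352]);
translate([0, 227, 0]) cube([34, 34, 352]);
translate([278, 227, 0]) cube([34, 34, 352]);
translate([20, 44, 387]) {
  cube([288, 165, 10]);
  translate([0, 0, 10]) cube([288, 10, 117]);
  translate([0, 155, 10]) cube([288, 10, 117]);
  translate([0, 10, 10]) cube([10, 145, 117]);
  translate([278, 10, 10]) cube([10, 145, 117]);
}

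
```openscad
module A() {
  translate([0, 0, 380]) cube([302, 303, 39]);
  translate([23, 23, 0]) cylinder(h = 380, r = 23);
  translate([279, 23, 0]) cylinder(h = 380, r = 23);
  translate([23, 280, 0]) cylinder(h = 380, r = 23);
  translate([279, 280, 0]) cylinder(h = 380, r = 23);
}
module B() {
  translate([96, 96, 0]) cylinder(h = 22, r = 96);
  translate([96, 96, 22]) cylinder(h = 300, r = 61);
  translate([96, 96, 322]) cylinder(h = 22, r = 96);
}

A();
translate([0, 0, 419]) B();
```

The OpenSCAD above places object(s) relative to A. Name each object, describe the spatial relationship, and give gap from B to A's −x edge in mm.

A is a stool. B is a spool. The spool is on top of the stool. The gap from the spool to the stool's −x edge is 0 mm.

The spool's min-x is at 0; the stool's min-x is 0; gap = 0 mm.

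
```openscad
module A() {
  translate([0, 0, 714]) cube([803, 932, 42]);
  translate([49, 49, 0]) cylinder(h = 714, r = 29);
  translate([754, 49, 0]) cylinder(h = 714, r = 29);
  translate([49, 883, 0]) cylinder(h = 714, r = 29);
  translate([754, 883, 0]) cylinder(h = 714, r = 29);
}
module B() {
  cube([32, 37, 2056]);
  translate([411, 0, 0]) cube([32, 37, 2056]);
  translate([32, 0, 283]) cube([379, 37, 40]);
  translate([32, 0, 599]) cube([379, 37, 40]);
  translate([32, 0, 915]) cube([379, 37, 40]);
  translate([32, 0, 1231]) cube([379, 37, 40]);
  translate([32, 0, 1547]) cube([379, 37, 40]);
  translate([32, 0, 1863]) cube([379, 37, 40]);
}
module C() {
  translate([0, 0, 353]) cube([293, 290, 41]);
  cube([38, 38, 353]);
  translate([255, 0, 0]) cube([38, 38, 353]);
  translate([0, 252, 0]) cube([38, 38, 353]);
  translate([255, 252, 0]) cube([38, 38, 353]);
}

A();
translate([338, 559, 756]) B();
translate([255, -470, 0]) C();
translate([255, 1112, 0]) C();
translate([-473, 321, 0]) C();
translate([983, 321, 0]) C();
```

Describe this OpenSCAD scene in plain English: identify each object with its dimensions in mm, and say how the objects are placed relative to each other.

A is a table with a 803×932 mm rectangular top, 42 mm thick, top surface at z = 756 mm, supported by four round legs of 58 mm diameter, each leg's bounding box inset 20 mm from the nearest pair of top edges, running from the floor.

B is a wooden ladder with two side rails of 32×37 mm section and 2056 mm height, set 443 mm apart overall. Between them run 6 rectangular rungs (37 mm deep, 40 mm thick), front faces flush with the rails' −y face. The bottom of the first rung is 283 mm above the floor and each subsequent rung is 316 mm higher than the one below.

C is a four-legged stool. The seat is 293×290 mm, 41 mm thick, top at z = 394 mm. It stands on four square legs, each 38×38 mm in cross-section, from z = 0 to the seat underside, each flush with a corner of the seat.

The ladder is on top of the table. Four stools sit around the table at the −y, +y, −x, +x sides.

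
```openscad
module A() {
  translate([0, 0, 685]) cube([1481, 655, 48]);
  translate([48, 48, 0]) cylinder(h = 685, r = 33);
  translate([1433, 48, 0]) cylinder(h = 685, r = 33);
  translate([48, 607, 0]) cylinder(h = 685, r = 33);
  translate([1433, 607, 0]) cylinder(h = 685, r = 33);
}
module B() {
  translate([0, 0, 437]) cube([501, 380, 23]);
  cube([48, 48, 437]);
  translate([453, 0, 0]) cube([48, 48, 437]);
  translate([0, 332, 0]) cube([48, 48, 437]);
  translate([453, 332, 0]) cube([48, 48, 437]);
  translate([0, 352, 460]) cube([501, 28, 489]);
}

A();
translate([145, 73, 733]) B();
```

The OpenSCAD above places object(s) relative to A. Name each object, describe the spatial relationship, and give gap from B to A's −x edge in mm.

A is a table. B is a chair. The chair is on top of the table. The gap from the chair to the table's −x edge is 145 mm.

The chair's min-x is at 145; the table's min-x is 0; gap = 145 mm.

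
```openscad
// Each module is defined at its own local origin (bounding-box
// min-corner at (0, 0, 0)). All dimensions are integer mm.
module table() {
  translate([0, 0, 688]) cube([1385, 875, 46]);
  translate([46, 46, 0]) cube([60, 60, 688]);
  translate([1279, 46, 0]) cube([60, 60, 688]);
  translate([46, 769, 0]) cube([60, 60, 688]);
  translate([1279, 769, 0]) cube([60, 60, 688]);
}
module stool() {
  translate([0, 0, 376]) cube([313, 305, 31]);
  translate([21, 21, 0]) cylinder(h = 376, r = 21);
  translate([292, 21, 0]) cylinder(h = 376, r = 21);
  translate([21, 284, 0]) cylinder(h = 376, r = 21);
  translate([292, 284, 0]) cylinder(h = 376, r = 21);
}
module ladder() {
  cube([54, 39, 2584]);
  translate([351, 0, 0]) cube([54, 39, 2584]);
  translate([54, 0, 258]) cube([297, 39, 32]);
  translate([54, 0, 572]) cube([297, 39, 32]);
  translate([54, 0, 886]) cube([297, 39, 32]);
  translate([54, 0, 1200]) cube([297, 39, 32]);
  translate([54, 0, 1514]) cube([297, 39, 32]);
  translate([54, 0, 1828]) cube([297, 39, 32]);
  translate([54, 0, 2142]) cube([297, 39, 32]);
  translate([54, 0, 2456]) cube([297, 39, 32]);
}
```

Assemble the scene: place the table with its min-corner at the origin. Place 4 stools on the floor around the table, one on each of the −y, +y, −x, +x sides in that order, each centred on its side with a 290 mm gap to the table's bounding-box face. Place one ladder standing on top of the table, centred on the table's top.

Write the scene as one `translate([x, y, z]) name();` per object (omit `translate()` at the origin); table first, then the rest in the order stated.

table();
translate([536, -595, 0]) stool();
translate([536, 1165, 0]) stool();
translate([-603, 285, 0]) stool();
translate([1675, 285, 0]) stool();
translate([490, 418, 734]) ladder();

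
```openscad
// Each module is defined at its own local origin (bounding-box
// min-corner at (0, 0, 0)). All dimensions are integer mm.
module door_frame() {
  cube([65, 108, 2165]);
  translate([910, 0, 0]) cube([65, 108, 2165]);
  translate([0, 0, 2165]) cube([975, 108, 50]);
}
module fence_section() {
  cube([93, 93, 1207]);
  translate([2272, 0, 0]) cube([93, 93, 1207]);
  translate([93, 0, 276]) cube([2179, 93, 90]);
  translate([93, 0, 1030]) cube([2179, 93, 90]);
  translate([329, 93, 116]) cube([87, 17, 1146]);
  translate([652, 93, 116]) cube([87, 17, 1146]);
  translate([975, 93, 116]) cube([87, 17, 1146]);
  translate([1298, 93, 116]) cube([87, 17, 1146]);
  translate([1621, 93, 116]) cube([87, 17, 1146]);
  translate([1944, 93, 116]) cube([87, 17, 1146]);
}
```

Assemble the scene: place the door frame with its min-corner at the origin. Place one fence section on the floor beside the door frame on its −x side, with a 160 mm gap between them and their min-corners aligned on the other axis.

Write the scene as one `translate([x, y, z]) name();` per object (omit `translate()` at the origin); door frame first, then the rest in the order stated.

door_frame();
translate([-2525, 0, 0]) fence_section();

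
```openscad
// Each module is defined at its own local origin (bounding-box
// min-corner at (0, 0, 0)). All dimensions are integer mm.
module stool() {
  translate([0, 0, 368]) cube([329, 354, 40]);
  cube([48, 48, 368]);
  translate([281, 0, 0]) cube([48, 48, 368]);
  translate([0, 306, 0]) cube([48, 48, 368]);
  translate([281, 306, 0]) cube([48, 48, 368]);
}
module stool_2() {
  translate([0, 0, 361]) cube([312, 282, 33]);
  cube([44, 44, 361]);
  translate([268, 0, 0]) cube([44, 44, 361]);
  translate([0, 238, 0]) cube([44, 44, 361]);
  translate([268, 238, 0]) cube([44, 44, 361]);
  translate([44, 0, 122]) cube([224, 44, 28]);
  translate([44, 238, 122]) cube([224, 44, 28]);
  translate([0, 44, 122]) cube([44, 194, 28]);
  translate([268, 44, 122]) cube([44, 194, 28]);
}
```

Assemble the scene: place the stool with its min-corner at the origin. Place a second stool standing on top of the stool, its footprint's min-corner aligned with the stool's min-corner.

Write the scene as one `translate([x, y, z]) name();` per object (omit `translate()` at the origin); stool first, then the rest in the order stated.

stool();
translate([0, 0, 408]) stool_2();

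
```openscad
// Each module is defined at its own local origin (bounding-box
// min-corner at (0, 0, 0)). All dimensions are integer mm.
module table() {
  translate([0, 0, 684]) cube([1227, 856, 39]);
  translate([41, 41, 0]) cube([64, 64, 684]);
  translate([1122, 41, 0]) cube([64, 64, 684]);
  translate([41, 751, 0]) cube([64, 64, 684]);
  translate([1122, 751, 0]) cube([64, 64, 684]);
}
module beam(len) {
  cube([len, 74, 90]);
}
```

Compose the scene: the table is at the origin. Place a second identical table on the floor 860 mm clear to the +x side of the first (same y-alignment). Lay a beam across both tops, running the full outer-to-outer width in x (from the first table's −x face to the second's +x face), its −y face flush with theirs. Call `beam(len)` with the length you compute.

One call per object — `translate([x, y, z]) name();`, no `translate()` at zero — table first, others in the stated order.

table();
translate([2087, 0, 0]) table();
translate([0, 0, 723]) beam(3314);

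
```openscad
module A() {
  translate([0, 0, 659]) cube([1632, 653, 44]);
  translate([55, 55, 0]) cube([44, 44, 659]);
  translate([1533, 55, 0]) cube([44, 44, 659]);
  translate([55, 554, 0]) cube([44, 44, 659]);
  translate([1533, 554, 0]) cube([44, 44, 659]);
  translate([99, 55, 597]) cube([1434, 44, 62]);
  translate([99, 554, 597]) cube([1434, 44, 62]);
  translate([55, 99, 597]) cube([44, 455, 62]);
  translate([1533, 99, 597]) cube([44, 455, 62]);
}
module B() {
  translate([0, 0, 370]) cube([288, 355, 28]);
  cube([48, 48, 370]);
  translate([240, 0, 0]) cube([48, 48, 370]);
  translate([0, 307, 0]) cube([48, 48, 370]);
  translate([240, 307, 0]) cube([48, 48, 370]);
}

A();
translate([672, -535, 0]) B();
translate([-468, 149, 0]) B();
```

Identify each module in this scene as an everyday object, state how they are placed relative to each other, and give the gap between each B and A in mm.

A is a table. B is a stool. Two stools sit around the table at the −y, −x sides. The gap between each stool and the table is 180 mm.

Each stool's nearest face is 180 mm from the table's bounding box.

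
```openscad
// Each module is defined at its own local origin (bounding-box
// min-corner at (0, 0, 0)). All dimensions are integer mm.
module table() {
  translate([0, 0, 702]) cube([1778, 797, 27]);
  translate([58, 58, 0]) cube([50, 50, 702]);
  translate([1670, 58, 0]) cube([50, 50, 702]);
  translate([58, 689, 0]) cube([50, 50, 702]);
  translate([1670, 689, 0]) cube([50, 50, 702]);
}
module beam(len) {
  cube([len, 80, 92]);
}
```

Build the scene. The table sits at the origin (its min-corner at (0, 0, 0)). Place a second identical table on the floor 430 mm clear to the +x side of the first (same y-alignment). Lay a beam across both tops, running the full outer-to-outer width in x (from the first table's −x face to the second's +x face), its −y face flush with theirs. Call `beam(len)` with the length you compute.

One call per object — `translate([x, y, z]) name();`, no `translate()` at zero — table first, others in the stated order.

table();
translate([2208, 0, 0]) table();
translate([0, 0, 729]) beam(3986);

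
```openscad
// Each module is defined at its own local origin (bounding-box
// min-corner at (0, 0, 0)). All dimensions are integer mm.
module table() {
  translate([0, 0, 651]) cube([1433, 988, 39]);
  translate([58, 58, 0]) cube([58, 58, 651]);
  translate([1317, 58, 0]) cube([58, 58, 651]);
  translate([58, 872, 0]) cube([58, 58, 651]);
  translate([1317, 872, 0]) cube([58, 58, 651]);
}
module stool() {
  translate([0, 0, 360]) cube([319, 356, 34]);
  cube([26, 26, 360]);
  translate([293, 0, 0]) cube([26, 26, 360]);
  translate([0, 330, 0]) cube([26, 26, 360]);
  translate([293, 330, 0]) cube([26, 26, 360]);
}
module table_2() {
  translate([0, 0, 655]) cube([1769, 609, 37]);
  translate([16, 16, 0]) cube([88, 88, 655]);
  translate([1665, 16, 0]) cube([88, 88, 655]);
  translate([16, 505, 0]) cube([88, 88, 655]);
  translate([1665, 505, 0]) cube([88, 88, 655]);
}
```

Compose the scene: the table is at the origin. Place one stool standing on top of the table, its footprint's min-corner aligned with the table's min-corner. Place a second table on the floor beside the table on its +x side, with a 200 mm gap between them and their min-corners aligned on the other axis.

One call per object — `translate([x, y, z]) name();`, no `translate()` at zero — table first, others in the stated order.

table();
translate([0, 0, 690]) stool();
translate([1633, 0, 0]) table_2();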